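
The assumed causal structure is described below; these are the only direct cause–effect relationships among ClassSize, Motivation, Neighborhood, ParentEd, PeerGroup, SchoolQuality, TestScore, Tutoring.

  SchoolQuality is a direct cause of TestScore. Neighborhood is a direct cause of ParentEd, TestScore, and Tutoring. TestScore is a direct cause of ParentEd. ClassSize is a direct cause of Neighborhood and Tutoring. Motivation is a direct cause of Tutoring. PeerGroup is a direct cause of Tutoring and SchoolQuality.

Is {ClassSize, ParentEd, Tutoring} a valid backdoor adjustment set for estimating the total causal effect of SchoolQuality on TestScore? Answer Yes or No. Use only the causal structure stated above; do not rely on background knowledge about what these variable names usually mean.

Backdoor paths from SchoolQuality to TestScore (paths whose first edge points into SchoolQuality):
  P1: SchoolQuality <- PeerGroup -> Tutoring <- ClassSize -> Neighborhood -> TestScore
  P2: SchoolQuality <- PeerGroup -> Tutoring <- ClassSize -> Neighborhood -> ParentEd <- TestScore
  P3: SchoolQuality <- PeerGroup -> Tutoring <- Neighborhood -> TestScore
  P4: SchoolQuality <- PeerGroup -> Tutoring <- Neighborhood -> ParentEd <- TestScore
Condition 1 (no descendant of SchoolQuality in the set): FAILS — ParentEd is a descendant of SchoolQuality.
Condition 2 (every backdoor path blocked by {ClassSize, ParentEd, Tutoring}):
  P1: blocked at fork node ClassSize ∈ conditioning set.
  P2: blocked at fork node ClassSize ∈ conditioning set.
  P3: open — collider(s) Tutoring are conditioned on (or have a conditioned descendant) and no non-collider on the path is in the set.
  P4: open — collider(s) Tutoring, ParentEd are conditioned on (or have a conditioned descendant) and no non-collider on the path is in the set.
{ClassSize, ParentEd, Tutoring} does not satisfy the backdoor criterion.

No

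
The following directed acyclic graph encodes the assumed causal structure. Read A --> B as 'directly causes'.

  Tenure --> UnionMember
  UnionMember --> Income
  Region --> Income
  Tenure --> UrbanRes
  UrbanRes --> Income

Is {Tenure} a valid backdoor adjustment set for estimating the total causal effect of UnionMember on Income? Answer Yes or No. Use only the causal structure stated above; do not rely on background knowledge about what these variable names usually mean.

Backdoor paths from UnionMember to Income (paths whose first edge points into UnionMember):
  P1: UnionMember <- Tenure -> UrbanRes -> Income
Condition 1 (no descendant of UnionMember in the set): holds — descendants of UnionMember are {Income}; none are in {Tenure}.
Condition 2 (every backdoor path blocked by {Tenure}):
  P1: blocked at fork node Tenure ∈ conditioning set.
{Tenure} satisfies the backdoor criterion.

Yes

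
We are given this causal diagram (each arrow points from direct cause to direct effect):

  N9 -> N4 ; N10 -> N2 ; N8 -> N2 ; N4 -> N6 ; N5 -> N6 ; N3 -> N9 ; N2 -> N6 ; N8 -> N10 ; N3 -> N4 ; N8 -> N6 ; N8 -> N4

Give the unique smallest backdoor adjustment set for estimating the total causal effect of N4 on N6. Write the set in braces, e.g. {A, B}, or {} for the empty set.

Variables eligible for adjustment (non-descendants of N4, excluding N4 and N6): {N10, N2, N3, N5, N8, N9}.
Backdoor paths from N4 to N6:
  P1: N4 <- N8 -> N10 -> N2 -> N6
  P2: N4 <- N8 -> N2 -> N6
  P3: N4 <- N8 -> N6
The empty set is not sufficient: P1 (N4 <- N8 -> N10 -> N2 -> N6) has no collider blocking it and no conditioned non-collider, so it is open.
Try {N8}:
  P1: blocked at fork node N8 ∈ conditioning set.
  P2: blocked at fork node N8 ∈ conditioning set.
  P3: blocked at fork node N8 ∈ conditioning set.
{N8} contains no descendant of N4 and blocks every backdoor path.
No other singleton works — e.g. {N5} leaves P1 open — so {N8} is the unique smallest valid adjustment set.

{N8}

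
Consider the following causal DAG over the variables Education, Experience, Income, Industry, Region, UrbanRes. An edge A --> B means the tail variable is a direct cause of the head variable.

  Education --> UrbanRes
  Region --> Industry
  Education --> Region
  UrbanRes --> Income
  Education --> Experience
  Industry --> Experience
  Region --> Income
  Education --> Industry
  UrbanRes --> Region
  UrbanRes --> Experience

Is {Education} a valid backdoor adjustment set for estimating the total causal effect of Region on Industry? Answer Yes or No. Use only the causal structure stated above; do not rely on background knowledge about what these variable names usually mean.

Yes

Backdoor paths from Region to Industry (paths whose first edge points into Region):
  P1: Region <- Education -> UrbanRes -> Experience <- Industry
  P2: Region <- Education -> Industry
  P3: Region <- Education -> Experience <- Industry
  P4: Region <- UrbanRes <- Education -> Industry
  P5: Region <- UrbanRes <- Education -> Experience <- Industry
  P6: Region <- UrbanRes -> Experience <- Education -> Industry
  P7: Region <- UrbanRes -> Experience <- Industry
Condition 1 (no descendant of Region in the set): holds — descendants of Region are {Experience, Income, Industry}; none are in {Education}.
Condition 2 (every backdoor path blocked by {Education}):
  P1: blocked at fork node Education ∈ conditioning set.
  P2: blocked at fork node Education ∈ conditioning set.
  P3: blocked at fork node Education ∈ conditioning set.
  P4: blocked at fork node Education ∈ conditioning set.
  P5: blocked at fork node Education ∈ conditioning set.
  P6: blocked at collider Experience (neither it nor any descendant is in the conditioning set).
  P7: blocked at collider Experience (neither it nor any descendant is in the conditioning set).
{Education} satisfies the backdoor criterion.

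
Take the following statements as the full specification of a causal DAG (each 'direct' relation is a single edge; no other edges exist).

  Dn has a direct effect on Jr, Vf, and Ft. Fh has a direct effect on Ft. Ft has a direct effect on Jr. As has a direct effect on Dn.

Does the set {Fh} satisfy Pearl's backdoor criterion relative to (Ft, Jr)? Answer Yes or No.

No

Backdoor paths from Ft to Jr (paths whose first edge points into Ft):
  P1: Ft <- Dn -> Jr
Condition 1 (no descendant of Ft in the set): holds — descendants of Ft are {Jr}; none are in {Fh}.
Condition 2 (every backdoor path blocked by {Fh}):
  P1: open — no interior node is in the conditioning set.
{Fh} does not satisfy the backdoor criterion.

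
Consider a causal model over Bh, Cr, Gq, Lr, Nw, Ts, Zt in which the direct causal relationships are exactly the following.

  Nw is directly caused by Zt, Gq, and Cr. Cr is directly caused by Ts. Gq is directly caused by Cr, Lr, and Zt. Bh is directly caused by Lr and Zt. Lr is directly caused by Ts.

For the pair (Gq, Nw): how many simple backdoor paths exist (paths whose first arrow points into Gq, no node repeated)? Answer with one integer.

6

A backdoor path from Gq to Nw is any simple undirected path whose first edge points into Gq (i.e. leaves Gq via a parent).
Parents of Gq: {Cr, Lr, Zt}.
Enumerating:
  P1: Gq <- Lr <- Ts -> Cr -> Nw
  P2: Gq <- Lr -> Bh <- Zt -> Nw
  P3: Gq <- Cr <- Ts -> Lr -> Bh <- Zt -> Nw
  P4: Gq <- Cr -> Nw
  P5: Gq <- Zt -> Bh <- Lr <- Ts -> Cr -> Nw
  P6: Gq <- Zt -> Nw
That exhausts the simple backdoor paths. Count: 6.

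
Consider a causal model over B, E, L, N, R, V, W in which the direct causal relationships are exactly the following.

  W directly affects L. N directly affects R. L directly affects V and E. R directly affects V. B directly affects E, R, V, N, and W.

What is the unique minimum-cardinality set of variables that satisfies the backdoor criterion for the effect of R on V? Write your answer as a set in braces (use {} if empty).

Variables eligible for adjustment (non-descendants of R, excluding R and V): {B, E, L, N, W}.
Backdoor paths from R to V:
  P1: R <- B -> W -> L -> V
  P2: R <- B -> E <- L -> V
  P3: R <- B -> V
  P4: R <- N <- B -> W -> L -> V
  P5: R <- N <- B -> E <- L -> V
  P6: R <- N <- B -> V
The empty set is not sufficient: P1 (R <- B -> W -> L -> V) has no collider blocking it and no conditioned non-collider, so it is open.
Try {B}:
  P1: blocked at fork node B ∈ conditioning set.
  P2: blocked at fork node B ∈ conditioning set.
  P3: blocked at fork node B ∈ conditioning set.
  P4: blocked at fork node B ∈ conditioning set.
  P5: blocked at fork node B ∈ conditioning set.
  P6: blocked at fork node B ∈ conditioning set.
{B} contains no descendant of R and blocks every backdoor path.
No other singleton works — e.g. {N} leaves P1 open — so {B} is the unique smallest valid adjustment set.

{B}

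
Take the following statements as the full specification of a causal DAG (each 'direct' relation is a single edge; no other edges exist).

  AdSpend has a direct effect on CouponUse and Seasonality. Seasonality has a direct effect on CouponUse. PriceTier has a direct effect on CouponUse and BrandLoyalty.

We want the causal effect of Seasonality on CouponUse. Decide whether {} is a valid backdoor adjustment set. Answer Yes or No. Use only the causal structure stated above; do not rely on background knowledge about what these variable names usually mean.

No

Backdoor paths from Seasonality to CouponUse (paths whose first edge points into Seasonality):
  P1: Seasonality <- AdSpend -> CouponUse
Condition 1 (no descendant of Seasonality in the set): holds — descendants of Seasonality are {CouponUse}; none are in {}.
Condition 2 (every backdoor path blocked by {}):
  P1: open — no interior node is in the conditioning set.
{} does not satisfy the backdoor criterion.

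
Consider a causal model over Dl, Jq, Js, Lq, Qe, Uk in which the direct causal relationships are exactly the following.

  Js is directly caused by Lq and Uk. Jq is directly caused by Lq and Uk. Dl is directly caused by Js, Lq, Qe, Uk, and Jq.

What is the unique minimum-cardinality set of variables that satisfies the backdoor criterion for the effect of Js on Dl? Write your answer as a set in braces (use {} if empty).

{Lq, Uk}

Variables eligible for adjustment (non-descendants of Js, excluding Js and Dl): {Jq, Lq, Qe, Uk}.
Backdoor paths from Js to Dl:
  P1: Js <- Uk -> Jq <- Lq -> Dl
  P2: Js <- Uk -> Jq -> Dl
  P3: Js <- Uk -> Dl
  P4: Js <- Lq -> Jq <- Uk -> Dl
  P5: Js <- Lq -> Jq -> Dl
  P6: Js <- Lq -> Dl
The empty set is not sufficient: P2 (Js <- Uk -> Jq -> Dl) has no collider blocking it and no conditioned non-collider, so it is open.
Try {Lq, Uk}:
  P1: blocked at fork node Uk ∈ conditioning set.
  P2: blocked at fork node Uk ∈ conditioning set.
  P3: blocked at fork node Uk ∈ conditioning set.
  P4: blocked at fork node Lq ∈ conditioning set.
  P5: blocked at fork node Lq ∈ conditioning set.
  P6: blocked at fork node Lq ∈ conditioning set.
{Lq, Uk} contains no descendant of Js and blocks every backdoor path.
Every element of {Lq, Uk} is needed (dropping Lq leaves P5 open; dropping Uk leaves P2 open), so no proper subset is valid.
Among all size-2 subsets of the eligible variables, only {Lq, Uk} blocks every backdoor path, so it is the unique smallest valid adjustment set.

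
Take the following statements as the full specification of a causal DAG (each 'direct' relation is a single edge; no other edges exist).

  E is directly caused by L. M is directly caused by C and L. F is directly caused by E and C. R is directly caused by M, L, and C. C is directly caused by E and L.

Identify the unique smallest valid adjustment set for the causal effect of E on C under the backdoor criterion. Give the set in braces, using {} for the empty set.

Variables eligible for adjustment (non-descendants of E, excluding E and C): {L}.
Backdoor paths from E to C:
  P1: E <- L -> C
  P2: E <- L -> M <- C
  P3: E <- L -> M -> R <- C
  P4: E <- L -> R <- C
  P5: E <- L -> R <- M <- C
The empty set is not sufficient: P1 (E <- L -> C) has no collider blocking it and no conditioned non-collider, so it is open.
Try {L}:
  P1: blocked at fork node L ∈ conditioning set.
  P2: blocked at fork node L ∈ conditioning set.
  P3: blocked at fork node L ∈ conditioning set.
  P4: blocked at fork node L ∈ conditioning set.
  P5: blocked at fork node L ∈ conditioning set.
{L} contains no descendant of E and blocks every backdoor path.
{L} is the unique smallest valid adjustment set.

{L}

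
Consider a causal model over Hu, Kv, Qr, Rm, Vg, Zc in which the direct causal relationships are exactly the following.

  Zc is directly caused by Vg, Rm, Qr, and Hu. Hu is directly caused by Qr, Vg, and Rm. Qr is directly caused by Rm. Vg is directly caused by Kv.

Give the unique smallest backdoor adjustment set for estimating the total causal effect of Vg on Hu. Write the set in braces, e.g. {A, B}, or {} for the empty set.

{}

Variables eligible for adjustment (non-descendants of Vg, excluding Vg and Hu): {Kv, Qr, Rm}.
Backdoor paths from Vg to Hu:
  (none)
With no backdoor paths the empty set already satisfies the criterion, and it is trivially minimal.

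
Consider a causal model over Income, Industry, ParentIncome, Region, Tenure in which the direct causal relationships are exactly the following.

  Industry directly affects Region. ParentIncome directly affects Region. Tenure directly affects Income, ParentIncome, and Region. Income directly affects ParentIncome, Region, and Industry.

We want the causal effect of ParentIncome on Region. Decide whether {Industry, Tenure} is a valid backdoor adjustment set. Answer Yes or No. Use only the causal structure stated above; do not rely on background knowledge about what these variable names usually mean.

No

Backdoor paths from ParentIncome to Region (paths whose first edge points into ParentIncome):
  P1: ParentIncome <- Tenure -> Income -> Industry -> Region
  P2: ParentIncome <- Tenure -> Income -> Region
  P3: ParentIncome <- Tenure -> Region
  P4: ParentIncome <- Income <- Tenure -> Region
  P5: ParentIncome <- Income -> Industry -> Region
  P6: ParentIncome <- Income -> Region
Condition 1 (no descendant of ParentIncome in the set): holds — descendants of ParentIncome are {Region}; none are in {Industry, Tenure}.
Condition 2 (every backdoor path blocked by {Industry, Tenure}):
  P1: blocked at fork node Tenure ∈ conditioning set.
  P2: blocked at fork node Tenure ∈ conditioning set.
  P3: blocked at fork node Tenure ∈ conditioning set.
  P4: blocked at fork node Tenure ∈ conditioning set.
  P5: blocked at chain node Industry ∈ conditioning set.
  P6: open — no interior node is in the conditioning set.
{Industry, Tenure} does not satisfy the backdoor criterion.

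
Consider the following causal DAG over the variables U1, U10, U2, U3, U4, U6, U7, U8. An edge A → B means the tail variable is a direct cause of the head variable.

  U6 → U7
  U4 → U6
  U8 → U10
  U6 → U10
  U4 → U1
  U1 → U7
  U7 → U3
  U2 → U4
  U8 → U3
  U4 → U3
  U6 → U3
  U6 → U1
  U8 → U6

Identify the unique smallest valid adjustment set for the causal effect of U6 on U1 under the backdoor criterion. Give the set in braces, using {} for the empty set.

{U4}

Variables eligible for adjustment (non-descendants of U6, excluding U6 and U1): {U2, U4, U8}.
Backdoor paths from U6 to U1:
  P1: U6 <- U8 -> U3 <- U4 -> U1
  P2: U6 <- U8 -> U3 <- U7 <- U1
  P3: U6 <- U4 -> U1
  P4: U6 <- U4 -> U3 <- U7 <- U1
The empty set is not sufficient: P3 (U6 <- U4 -> U1) has no collider blocking it and no conditioned non-collider, so it is open.
Try {U4}:
  P1: blocked at collider U3 (neither it nor any descendant is in the conditioning set).
  P2: blocked at collider U3 (neither it nor any descendant is in the conditioning set).
  P3: blocked at fork node U4 ∈ conditioning set.
  P4: blocked at fork node U4 ∈ conditioning set.
{U4} contains no descendant of U6 and blocks every backdoor path.
No other singleton works — e.g. {U8} leaves P3 open — so {U4} is the unique smallest valid adjustment set.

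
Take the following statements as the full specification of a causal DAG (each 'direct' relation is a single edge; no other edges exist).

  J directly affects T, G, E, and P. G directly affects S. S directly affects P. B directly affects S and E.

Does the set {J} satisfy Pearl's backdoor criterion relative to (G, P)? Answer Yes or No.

Yes

Backdoor paths from G to P (paths whose first edge points into G):
  P1: G <- J -> E <- B -> S -> P
  P2: G <- J -> P
Condition 1 (no descendant of G in the set): holds — descendants of G are {P, S}; none are in {J}.
Condition 2 (every backdoor path blocked by {J}):
  P1: blocked at fork node J ∈ conditioning set.
  P2: blocked at fork node J ∈ conditioning set.
{J} satisfies the backdoor criterion.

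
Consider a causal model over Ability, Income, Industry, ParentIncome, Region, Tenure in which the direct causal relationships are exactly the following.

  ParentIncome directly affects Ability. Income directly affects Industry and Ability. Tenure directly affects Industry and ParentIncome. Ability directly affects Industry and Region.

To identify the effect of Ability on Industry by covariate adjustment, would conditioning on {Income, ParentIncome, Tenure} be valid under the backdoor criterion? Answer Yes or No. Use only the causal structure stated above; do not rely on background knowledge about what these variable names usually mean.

Yes

Backdoor paths from Ability to Industry (paths whose first edge points into Ability):
  P1: Ability <- Income -> Industry
  P2: Ability <- ParentIncome <- Tenure -> Industry
Condition 1 (no descendant of Ability in the set): holds — descendants of Ability are {Industry, Region}; none are in {Income, ParentIncome, Tenure}.
Condition 2 (every backdoor path blocked by {Income, ParentIncome, Tenure}):
  P1: blocked at fork node Income ∈ conditioning set.
  P2: blocked at chain node ParentIncome ∈ conditioning set.
{Income, ParentIncome, Tenure} satisfies the backdoor criterion.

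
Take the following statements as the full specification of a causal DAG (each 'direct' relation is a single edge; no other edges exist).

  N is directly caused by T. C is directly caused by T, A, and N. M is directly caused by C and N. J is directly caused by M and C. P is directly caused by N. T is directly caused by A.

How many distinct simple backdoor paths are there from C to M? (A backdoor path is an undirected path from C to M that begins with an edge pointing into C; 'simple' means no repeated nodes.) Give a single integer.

3

A backdoor path from C to M is any simple undirected path whose first edge points into C (i.e. leaves C via a parent).
Parents of C: {A, N, T}.
Enumerating:
  P1: C <- A -> T -> N -> M
  P2: C <- T -> N -> M
  P3: C <- N -> M
That exhausts the simple backdoor paths. Count: 3.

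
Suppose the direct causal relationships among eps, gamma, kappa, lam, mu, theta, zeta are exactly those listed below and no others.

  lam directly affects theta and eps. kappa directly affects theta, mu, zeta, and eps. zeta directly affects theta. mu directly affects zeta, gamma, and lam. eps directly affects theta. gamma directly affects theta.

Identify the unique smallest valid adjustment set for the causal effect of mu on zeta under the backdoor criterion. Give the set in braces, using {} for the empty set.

Variables eligible for adjustment (non-descendants of mu, excluding mu and zeta): {kappa}.
Backdoor paths from mu to zeta:
  P1: mu <- kappa -> zeta
  P2: mu <- kappa -> eps <- lam -> theta <- zeta
  P3: mu <- kappa -> eps -> theta <- zeta
  P4: mu <- kappa -> theta <- zeta
The empty set is not sufficient: P1 (mu <- kappa -> zeta) has no collider blocking it and no conditioned non-collider, so it is open.
Try {kappa}:
  P1: blocked at fork node kappa ∈ conditioning set.
  P2: blocked at fork node kappa ∈ conditioning set.
  P3: blocked at fork node kappa ∈ conditioning set.
  P4: blocked at fork node kappa ∈ conditioning set.
{kappa} contains no descendant of mu and blocks every backdoor path.
{kappa} is the unique smallest valid adjustment set.

{kappa}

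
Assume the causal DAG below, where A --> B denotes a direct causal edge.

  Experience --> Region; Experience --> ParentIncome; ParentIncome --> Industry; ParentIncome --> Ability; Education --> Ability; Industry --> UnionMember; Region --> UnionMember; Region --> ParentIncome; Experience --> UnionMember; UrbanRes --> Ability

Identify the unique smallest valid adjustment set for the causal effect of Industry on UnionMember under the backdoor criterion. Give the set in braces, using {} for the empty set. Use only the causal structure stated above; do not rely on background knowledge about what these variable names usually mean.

Variables eligible for adjustment (non-descendants of Industry, excluding Industry and UnionMember): {Ability, Education, Experience, ParentIncome, Region, UrbanRes}.
Backdoor paths from Industry to UnionMember:
  P1: Industry <- ParentIncome <- Experience -> Region -> UnionMember
  P2: Industry <- ParentIncome <- Experience -> UnionMember
  P3: Industry <- ParentIncome <- Region <- Experience -> UnionMember
  P4: Industry <- ParentIncome <- Region -> UnionMember
The empty set is not sufficient: P1 (Industry <- ParentIncome <- Experience -> Region -> UnionMember) has no collider blocking it and no conditioned non-collider, so it is open.
Try {ParentIncome}:
  P1: blocked at chain node ParentIncome ∈ conditioning set.
  P2: blocked at chain node ParentIncome ∈ conditioning set.
  P3: blocked at chain node ParentIncome ∈ conditioning set.
  P4: blocked at chain node ParentIncome ∈ conditioning set.
{ParentIncome} contains no descendant of Industry and blocks every backdoor path.
No other singleton works — e.g. {Experience} leaves P4 open — so {ParentIncome} is the unique smallest valid adjustment set.

{ParentIncome}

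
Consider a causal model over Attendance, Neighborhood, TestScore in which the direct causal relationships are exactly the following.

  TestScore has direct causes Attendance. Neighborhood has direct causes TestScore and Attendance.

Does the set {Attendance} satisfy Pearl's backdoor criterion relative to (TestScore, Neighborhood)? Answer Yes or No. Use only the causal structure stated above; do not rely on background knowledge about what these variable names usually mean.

Backdoor paths from TestScore to Neighborhood (paths whose first edge points into TestScore):
  P1: TestScore <- Attendance -> Neighborhood
Condition 1 (no descendant of TestScore in the set): holds — descendants of TestScore are {Neighborhood}; none are in {Attendance}.
Condition 2 (every backdoor path blocked by {Attendance}):
  P1: blocked at fork node Attendance ∈ conditioning set.
{Attendance} satisfies the backdoor criterion.

Yes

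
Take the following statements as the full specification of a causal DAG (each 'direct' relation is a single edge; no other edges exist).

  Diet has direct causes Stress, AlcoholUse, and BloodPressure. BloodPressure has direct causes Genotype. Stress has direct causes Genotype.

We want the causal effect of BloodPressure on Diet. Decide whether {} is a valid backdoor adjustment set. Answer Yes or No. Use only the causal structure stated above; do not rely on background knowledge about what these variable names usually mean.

No

Backdoor paths from BloodPressure to Diet (paths whose first edge points into BloodPressure):
  P1: BloodPressure <- Genotype -> Stress -> Diet
Condition 1 (no descendant of BloodPressure in the set): holds — descendants of BloodPressure are {Diet}; none are in {}.
Condition 2 (every backdoor path blocked by {}):
  P1: open — no interior node is in the conditioning set.
{} does not satisfy the backdoor criterion.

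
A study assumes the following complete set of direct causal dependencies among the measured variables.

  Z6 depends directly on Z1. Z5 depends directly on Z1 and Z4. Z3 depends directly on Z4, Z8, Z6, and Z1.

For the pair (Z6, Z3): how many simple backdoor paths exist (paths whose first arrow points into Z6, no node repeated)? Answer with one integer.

A backdoor path from Z6 to Z3 is any simple undirected path whose first edge points into Z6 (i.e. leaves Z6 via a parent).
Parents of Z6: {Z1}.
Enumerating:
  P1: Z6 <- Z1 -> Z5 <- Z4 -> Z3
  P2: Z6 <- Z1 -> Z3
That exhausts the simple backdoor paths. Count: 2.

2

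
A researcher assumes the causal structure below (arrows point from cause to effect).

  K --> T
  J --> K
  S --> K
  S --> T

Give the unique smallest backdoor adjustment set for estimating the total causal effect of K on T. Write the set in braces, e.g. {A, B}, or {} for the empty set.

{S}

Variables eligible for adjustment (non-descendants of K, excluding K and T): {J, S}.
Backdoor paths from K to T:
  P1: K <- S -> T
The empty set is not sufficient: P1 (K <- S -> T) has no collider blocking it and no conditioned non-collider, so it is open.
Try {S}:
  P1: blocked at fork node S ∈ conditioning set.
{S} contains no descendant of K and blocks every backdoor path.
No other singleton works — e.g. {J} leaves P1 open — so {S} is the unique smallest valid adjustment set.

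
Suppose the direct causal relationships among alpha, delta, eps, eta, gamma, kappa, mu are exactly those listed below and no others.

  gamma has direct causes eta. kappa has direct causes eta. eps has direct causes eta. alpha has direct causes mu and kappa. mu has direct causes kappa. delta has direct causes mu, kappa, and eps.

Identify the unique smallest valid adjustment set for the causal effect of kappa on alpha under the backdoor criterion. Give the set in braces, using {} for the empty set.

Variables eligible for adjustment (non-descendants of kappa, excluding kappa and alpha): {eps, eta, gamma}.
Backdoor paths from kappa to alpha:
  P1: kappa <- eta -> eps -> delta <- mu -> alpha
Each backdoor path contains an unconditioned collider, so every path is already blocked with the empty conditioning set:
  P1: blocked at collider delta (neither it nor any descendant is in the conditioning set).
The empty set is therefore the unique smallest valid set.

{}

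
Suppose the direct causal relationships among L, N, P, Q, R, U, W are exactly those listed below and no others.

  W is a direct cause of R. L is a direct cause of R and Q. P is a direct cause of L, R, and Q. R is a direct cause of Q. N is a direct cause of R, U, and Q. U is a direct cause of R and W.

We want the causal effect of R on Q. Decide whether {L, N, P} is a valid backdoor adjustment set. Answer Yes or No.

Backdoor paths from R to Q (paths whose first edge points into R):
  P1: R <- N -> Q
  P2: R <- P -> L -> Q
  P3: R <- P -> Q
  P4: R <- U <- N -> Q
  P5: R <- L <- P -> Q
  P6: R <- L -> Q
  P7: R <- W <- U <- N -> Q
Condition 1 (no descendant of R in the set): holds — descendants of R are {Q}; none are in {L, N, P}.
Condition 2 (every backdoor path blocked by {L, N, P}):
  P1: blocked at fork node N ∈ conditioning set.
  P2: blocked at fork node P ∈ conditioning set.
  P3: blocked at fork node P ∈ conditioning set.
  P4: blocked at fork node N ∈ conditioning set.
  P5: blocked at chain node L ∈ conditioning set.
  P6: blocked at fork node L ∈ conditioning set.
  P7: blocked at fork node N ∈ conditioning set.
{L, N, P} satisfies the backdoor criterion.

Yes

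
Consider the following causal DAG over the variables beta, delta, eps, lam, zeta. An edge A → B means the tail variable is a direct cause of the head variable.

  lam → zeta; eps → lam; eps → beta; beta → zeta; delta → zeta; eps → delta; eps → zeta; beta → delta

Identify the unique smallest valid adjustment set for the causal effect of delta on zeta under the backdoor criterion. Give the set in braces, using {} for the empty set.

Variables eligible for adjustment (non-descendants of delta, excluding delta and zeta): {beta, eps, lam}.
Backdoor paths from delta to zeta:
  P1: delta <- eps -> beta -> zeta
  P2: delta <- eps -> lam -> zeta
  P3: delta <- eps -> zeta
  P4: delta <- beta <- eps -> lam -> zeta
  P5: delta <- beta <- eps -> zeta
  P6: delta <- beta -> zeta
The empty set is not sufficient: P1 (delta <- eps -> beta -> zeta) has no collider blocking it and no conditioned non-collider, so it is open.
Try {beta, eps}:
  P1: blocked at fork node eps ∈ conditioning set.
  P2: blocked at fork node eps ∈ conditioning set.
  P3: blocked at fork node eps ∈ conditioning set.
  P4: blocked at chain node beta ∈ conditioning set.
  P5: blocked at chain node beta ∈ conditioning set.
  P6: blocked at fork node beta ∈ conditioning set.
{beta, eps} contains no descendant of delta and blocks every backdoor path.
Every element of {beta, eps} is needed (dropping beta leaves P6 open; dropping eps leaves P2 open), so no proper subset is valid.
Among all size-2 subsets of the eligible variables, only {beta, eps} blocks every backdoor path, so it is the unique smallest valid adjustment set.

{beta, eps}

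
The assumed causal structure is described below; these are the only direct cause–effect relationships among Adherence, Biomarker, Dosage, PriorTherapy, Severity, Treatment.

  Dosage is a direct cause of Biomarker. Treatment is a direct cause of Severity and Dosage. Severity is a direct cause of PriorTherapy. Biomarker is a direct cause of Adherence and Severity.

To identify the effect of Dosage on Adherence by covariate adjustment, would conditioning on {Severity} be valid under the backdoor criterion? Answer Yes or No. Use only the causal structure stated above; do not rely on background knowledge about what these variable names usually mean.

No

Backdoor paths from Dosage to Adherence (paths whose first edge points into Dosage):
  P1: Dosage <- Treatment -> Severity <- Biomarker -> Adherence
Condition 1 (no descendant of Dosage in the set): FAILS — Severity is a descendant of Dosage.
Condition 2 (every backdoor path blocked by {Severity}):
  P1: open — collider(s) Severity are conditioned on (or have a conditioned descendant) and no non-collider on the path is in the set.
{Severity} does not satisfy the backdoor criterion.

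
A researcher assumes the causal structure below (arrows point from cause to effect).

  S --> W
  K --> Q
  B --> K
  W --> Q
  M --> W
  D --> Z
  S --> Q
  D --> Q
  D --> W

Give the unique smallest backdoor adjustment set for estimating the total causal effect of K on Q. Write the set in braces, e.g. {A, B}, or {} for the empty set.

{}

Variables eligible for adjustment (non-descendants of K, excluding K and Q): {B, D, M, S, W, Z}.
Backdoor paths from K to Q:
  (none)
With no backdoor paths the empty set already satisfies the criterion, and it is trivially minimal.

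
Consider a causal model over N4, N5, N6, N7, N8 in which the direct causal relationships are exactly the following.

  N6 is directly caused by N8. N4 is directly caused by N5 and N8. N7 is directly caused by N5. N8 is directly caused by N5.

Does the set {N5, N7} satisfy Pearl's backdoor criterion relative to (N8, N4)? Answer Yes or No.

Yes

Backdoor paths from N8 to N4 (paths whose first edge points into N8):
  P1: N8 <- N5 -> N4
Condition 1 (no descendant of N8 in the set): holds — descendants of N8 are {N4, N6}; none are in {N5, N7}.
Condition 2 (every backdoor path blocked by {N5, N7}):
  P1: blocked at fork node N5 ∈ conditioning set.
{N5, N7} satisfies the backdoor criterion.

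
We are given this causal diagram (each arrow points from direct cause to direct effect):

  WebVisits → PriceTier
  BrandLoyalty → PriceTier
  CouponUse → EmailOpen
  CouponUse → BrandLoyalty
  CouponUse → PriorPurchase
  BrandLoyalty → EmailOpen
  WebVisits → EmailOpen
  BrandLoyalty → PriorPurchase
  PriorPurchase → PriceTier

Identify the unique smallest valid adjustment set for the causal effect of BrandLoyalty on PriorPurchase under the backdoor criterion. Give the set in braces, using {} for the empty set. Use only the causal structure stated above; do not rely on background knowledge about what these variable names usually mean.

Variables eligible for adjustment (non-descendants of BrandLoyalty, excluding BrandLoyalty and PriorPurchase): {CouponUse, WebVisits}.
Backdoor paths from BrandLoyalty to PriorPurchase:
  P1: BrandLoyalty <- CouponUse -> EmailOpen <- WebVisits -> PriceTier <- PriorPurchase
  P2: BrandLoyalty <- CouponUse -> PriorPurchase
The empty set is not sufficient: P2 (BrandLoyalty <- CouponUse -> PriorPurchase) has no collider blocking it and no conditioned non-collider, so it is open.
Try {CouponUse}:
  P1: blocked at fork node CouponUse ∈ conditioning set.
  P2: blocked at fork node CouponUse ∈ conditioning set.
{CouponUse} contains no descendant of BrandLoyalty and blocks every backdoor path.
No other singleton works — e.g. {WebVisits} leaves P2 open — so {CouponUse} is the unique smallest valid adjustment set.

{CouponUse}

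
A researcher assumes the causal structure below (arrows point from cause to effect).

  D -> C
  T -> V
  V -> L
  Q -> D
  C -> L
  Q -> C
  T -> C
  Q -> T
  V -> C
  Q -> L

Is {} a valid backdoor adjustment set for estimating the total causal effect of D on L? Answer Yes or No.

No

Backdoor paths from D to L (paths whose first edge points into D):
  P1: D <- Q -> T -> V -> C -> L
  P2: D <- Q -> T -> V -> L
  P3: D <- Q -> T -> C <- V -> L
  P4: D <- Q -> T -> C -> L
  P5: D <- Q -> C <- T -> V -> L
  P6: D <- Q -> C <- V -> L
  P7: D <- Q -> C -> L
  P8: D <- Q -> L
Condition 1 (no descendant of D in the set): holds — descendants of D are {C, L}; none are in {}.
Condition 2 (every backdoor path blocked by {}):
  P1: open — no interior node is in the conditioning set.
  P2: open — no interior node is in the conditioning set.
  P3: blocked at collider C (neither it nor any descendant is in the conditioning set).
  P4: open — no interior node is in the conditioning set.
  P5: blocked at collider C (neither it nor any descendant is in the conditioning set).
  P6: blocked at collider C (neither it nor any descendant is in the conditioning set).
  P7: open — no interior node is in the conditioning set.
  P8: open — no interior node is in the conditioning set.
{} does not satisfy the backdoor criterion.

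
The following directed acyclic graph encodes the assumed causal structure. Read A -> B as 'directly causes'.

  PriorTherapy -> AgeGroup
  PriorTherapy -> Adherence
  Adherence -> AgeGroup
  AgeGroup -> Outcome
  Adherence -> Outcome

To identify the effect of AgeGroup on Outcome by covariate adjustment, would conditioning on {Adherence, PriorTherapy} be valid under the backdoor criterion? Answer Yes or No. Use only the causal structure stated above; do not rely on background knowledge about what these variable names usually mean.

Yes

Backdoor paths from AgeGroup to Outcome (paths whose first edge points into AgeGroup):
  P1: AgeGroup <- PriorTherapy -> Adherence -> Outcome
  P2: AgeGroup <- Adherence -> Outcome
Condition 1 (no descendant of AgeGroup in the set): holds — descendants of AgeGroup are {Outcome}; none are in {Adherence, PriorTherapy}.
Condition 2 (every backdoor path blocked by {Adherence, PriorTherapy}):
  P1: blocked at fork node PriorTherapy ∈ conditioning set.
  P2: blocked at fork node Adherence ∈ conditioning set.
{Adherence, PriorTherapy} satisfies the backdoor criterion.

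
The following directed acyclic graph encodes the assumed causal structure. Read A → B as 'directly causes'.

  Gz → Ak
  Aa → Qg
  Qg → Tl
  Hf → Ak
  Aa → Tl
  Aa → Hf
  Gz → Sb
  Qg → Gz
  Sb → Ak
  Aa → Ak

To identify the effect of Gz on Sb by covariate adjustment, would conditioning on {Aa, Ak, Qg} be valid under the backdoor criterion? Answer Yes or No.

Backdoor paths from Gz to Sb (paths whose first edge points into Gz):
  P1: Gz <- Qg <- Aa -> Hf -> Ak <- Sb
  P2: Gz <- Qg <- Aa -> Ak <- Sb
  P3: Gz <- Qg -> Tl <- Aa -> Hf -> Ak <- Sb
  P4: Gz <- Qg -> Tl <- Aa -> Ak <- Sb
Condition 1 (no descendant of Gz in the set): FAILS — Ak is a descendant of Gz.
Condition 2 (every backdoor path blocked by {Aa, Ak, Qg}):
  P1: blocked at chain node Qg ∈ conditioning set.
  P2: blocked at chain node Qg ∈ conditioning set.
  P3: blocked at fork node Qg ∈ conditioning set.
  P4: blocked at fork node Qg ∈ conditioning set.
{Aa, Ak, Qg} does not satisfy the backdoor criterion.

No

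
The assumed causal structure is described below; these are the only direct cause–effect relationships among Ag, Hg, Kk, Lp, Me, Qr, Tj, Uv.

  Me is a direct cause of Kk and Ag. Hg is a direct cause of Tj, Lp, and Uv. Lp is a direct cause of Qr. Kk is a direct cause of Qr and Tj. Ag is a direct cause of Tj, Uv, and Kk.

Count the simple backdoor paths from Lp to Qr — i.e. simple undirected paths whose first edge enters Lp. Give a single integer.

A backdoor path from Lp to Qr is any simple undirected path whose first edge points into Lp (i.e. leaves Lp via a parent).
Parents of Lp: {Hg}.
Enumerating:
  P1: Lp <- Hg -> Uv <- Ag <- Me -> Kk -> Qr
  P2: Lp <- Hg -> Uv <- Ag -> Kk -> Qr
  P3: Lp <- Hg -> Uv <- Ag -> Tj <- Kk -> Qr
  P4: Lp <- Hg -> Tj <- Ag <- Me -> Kk -> Qr
  P5: Lp <- Hg -> Tj <- Ag -> Kk -> Qr
  P6: Lp <- Hg -> Tj <- Kk -> Qr
That exhausts the simple backdoor paths. Count: 6.

6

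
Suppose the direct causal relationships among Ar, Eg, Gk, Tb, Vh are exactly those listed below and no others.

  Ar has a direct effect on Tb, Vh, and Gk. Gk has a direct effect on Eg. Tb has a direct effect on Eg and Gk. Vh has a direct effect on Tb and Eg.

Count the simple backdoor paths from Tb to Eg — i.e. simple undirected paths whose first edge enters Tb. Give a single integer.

A backdoor path from Tb to Eg is any simple undirected path whose first edge points into Tb (i.e. leaves Tb via a parent).
Parents of Tb: {Ar, Vh}.
Enumerating:
  P1: Tb <- Ar -> Vh -> Eg
  P2: Tb <- Ar -> Gk -> Eg
  P3: Tb <- Vh <- Ar -> Gk -> Eg
  P4: Tb <- Vh -> Eg
That exhausts the simple backdoor paths. Count: 4.

4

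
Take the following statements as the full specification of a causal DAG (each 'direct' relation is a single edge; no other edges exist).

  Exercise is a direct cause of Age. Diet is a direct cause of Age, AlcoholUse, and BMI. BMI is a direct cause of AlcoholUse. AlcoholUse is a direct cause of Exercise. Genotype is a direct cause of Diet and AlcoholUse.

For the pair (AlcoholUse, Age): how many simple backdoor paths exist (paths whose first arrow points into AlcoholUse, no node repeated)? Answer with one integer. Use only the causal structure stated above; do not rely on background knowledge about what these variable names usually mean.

3

A backdoor path from AlcoholUse to Age is any simple undirected path whose first edge points into AlcoholUse (i.e. leaves AlcoholUse via a parent).
Parents of AlcoholUse: {BMI, Diet, Genotype}.
Enumerating:
  P1: AlcoholUse <- Genotype -> Diet -> Age
  P2: AlcoholUse <- Diet -> Age
  P3: AlcoholUse <- BMI <- Diet -> Age
That exhausts the simple backdoor paths. Count: 3.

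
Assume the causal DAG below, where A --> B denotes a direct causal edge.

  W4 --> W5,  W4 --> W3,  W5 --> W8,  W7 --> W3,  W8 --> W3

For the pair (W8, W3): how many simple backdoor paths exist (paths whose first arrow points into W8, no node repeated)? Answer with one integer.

1

A backdoor path from W8 to W3 is any simple undirected path whose first edge points into W8 (i.e. leaves W8 via a parent).
Parents of W8: {W5}.
Enumerating:
  P1: W8 <- W5 <- W4 -> W3
That exhausts the simple backdoor paths. Count: 1.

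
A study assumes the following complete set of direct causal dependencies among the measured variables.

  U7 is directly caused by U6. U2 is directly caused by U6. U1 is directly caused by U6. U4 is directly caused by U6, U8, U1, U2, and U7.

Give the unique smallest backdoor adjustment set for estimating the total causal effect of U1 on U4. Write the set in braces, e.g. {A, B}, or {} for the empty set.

{U6}

Variables eligible for adjustment (non-descendants of U1, excluding U1 and U4): {U2, U6, U7, U8}.
Backdoor paths from U1 to U4:
  P1: U1 <- U6 -> U7 -> U4
  P2: U1 <- U6 -> U2 -> U4
  P3: U1 <- U6 -> U4
The empty set is not sufficient: P1 (U1 <- U6 -> U7 -> U4) has no collider blocking it and no conditioned non-collider, so it is open.
Try {U6}:
  P1: blocked at fork node U6 ∈ conditioning set.
  P2: blocked at fork node U6 ∈ conditioning set.
  P3: blocked at fork node U6 ∈ conditioning set.
{U6} contains no descendant of U1 and blocks every backdoor path.
No other singleton works — e.g. {U7} leaves P2 open — so {U6} is the unique smallest valid adjustment set.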